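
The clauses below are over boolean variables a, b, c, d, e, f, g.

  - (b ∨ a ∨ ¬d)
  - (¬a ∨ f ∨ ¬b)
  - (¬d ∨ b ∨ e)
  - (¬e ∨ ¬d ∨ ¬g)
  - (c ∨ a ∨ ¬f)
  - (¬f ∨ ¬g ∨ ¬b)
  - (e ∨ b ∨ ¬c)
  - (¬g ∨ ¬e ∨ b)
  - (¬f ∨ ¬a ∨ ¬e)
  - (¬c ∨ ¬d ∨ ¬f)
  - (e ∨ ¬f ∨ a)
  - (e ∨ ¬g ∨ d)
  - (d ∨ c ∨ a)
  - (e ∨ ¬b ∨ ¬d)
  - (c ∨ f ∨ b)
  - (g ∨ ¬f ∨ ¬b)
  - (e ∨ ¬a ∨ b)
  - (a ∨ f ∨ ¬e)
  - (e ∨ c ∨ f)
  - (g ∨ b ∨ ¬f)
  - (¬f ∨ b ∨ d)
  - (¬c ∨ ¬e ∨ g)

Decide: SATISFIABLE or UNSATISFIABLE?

Set a = False and propagate.
For the remaining variables, b = True, c = True, d = False, e = False, f = False, g = False works.
So a=0, b=1, c=1, d=0, e=0, f=0, g=0 is a satisfying assignment.

SATISFIABLE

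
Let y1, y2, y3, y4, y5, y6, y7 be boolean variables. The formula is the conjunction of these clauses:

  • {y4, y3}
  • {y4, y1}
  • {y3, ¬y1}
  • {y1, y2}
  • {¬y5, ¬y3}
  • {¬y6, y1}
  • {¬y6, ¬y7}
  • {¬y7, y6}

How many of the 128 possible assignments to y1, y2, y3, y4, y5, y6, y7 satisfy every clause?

Split on y1, then y3.
  y1=T, y3=T: forces y5=F; y7=F; y2, y4, y6 free → 2^3 = 8.
  y1=T, y3=F: a clause becomes empty — 0.
  y1=F, y3=T: remaining (y2,y4,y5,y6,y7) ∈ {(T,T,F,F,F)} — 1.
  y1=F, y3=F: remaining (y2,y4,y5,y6,y7) ∈ {(T,T,F,F,F); (T,T,T,F,F)} — 2.
Total: 8 + 0 + 1 + 2 = 11.

11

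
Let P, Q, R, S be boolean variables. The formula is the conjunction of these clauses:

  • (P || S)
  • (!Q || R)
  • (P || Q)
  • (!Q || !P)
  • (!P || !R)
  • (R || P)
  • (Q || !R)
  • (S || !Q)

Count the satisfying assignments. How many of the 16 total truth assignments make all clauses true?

3

Satisfying assignments:
  P=F Q=T R=T S=T
  P=T Q=F R=F S=F
  P=T Q=F R=F S=T
Count: 3.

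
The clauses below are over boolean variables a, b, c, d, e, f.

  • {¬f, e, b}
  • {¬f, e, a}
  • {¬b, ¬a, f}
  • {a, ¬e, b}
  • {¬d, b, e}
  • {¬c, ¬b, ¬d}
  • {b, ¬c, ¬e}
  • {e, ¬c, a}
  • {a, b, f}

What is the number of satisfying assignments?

Case analysis on b and e:
  b=T, e=T: 9 of the 16 assignments to (a,c,d,f) work.
  b=T, e=F: 5 of the 16 assignments to (a,c,d,f) work.
  b=F, e=T: remaining (a,c,d,f) ∈ {(T,F,F,F); (T,F,F,T); (T,F,T,F); (T,F,T,T)} — 4.
  b=F, e=F: remaining (a,c,d,f) ∈ {(T,F,F,F); (T,T,F,F)} — 2.
Total: 9 + 5 + 4 + 2 = 20.

20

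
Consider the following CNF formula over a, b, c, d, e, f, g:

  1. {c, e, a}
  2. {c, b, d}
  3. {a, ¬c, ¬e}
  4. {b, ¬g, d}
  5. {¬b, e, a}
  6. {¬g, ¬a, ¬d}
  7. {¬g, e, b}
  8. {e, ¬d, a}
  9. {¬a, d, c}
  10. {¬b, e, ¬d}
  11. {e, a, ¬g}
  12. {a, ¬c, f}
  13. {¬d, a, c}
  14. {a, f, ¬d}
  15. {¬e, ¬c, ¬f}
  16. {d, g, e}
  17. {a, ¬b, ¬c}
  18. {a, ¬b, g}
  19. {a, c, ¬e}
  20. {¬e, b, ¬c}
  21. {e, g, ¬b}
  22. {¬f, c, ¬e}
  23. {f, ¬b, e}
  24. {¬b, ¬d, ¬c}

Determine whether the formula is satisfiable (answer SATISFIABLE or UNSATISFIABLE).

SATISFIABLE

Branch on a: take a = True.
Set b = True and propagate.
Branch on c: take c = True.
  then d is forced to False.
The remaining clauses are satisfied by e = True, f = False, g = True.
Every clause has at least one true literal under this assignment.
So a=T, b=T, c=T, d=F, e=T, f=F, g=T is a satisfying assignment.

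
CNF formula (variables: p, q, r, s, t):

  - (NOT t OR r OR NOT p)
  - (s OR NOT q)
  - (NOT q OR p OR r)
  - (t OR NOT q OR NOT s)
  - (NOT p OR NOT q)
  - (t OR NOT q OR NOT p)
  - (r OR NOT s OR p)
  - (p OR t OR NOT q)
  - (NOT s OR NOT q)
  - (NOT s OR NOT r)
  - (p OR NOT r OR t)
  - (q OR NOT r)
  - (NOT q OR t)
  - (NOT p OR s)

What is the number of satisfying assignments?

3

The models are:
  p=F q=F r=F s=F t=F
  p=F q=F r=F s=F t=T
  p=T q=F r=F s=T t=F
Count: 3.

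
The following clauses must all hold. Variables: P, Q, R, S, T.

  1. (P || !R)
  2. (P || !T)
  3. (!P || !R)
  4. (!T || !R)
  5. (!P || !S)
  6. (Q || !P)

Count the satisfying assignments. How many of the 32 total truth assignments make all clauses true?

6

Satisfying assignments:
  P=0 Q=0 R=0 S=0 T=0
  P=0 Q=0 R=0 S=1 T=0
  P=0 Q=1 R=0 S=0 T=0
  P=0 Q=1 R=0 S=1 T=0
  P=1 Q=1 R=0 S=0 T=0
  P=1 Q=1 R=0 S=0 T=1
That's 6 in total.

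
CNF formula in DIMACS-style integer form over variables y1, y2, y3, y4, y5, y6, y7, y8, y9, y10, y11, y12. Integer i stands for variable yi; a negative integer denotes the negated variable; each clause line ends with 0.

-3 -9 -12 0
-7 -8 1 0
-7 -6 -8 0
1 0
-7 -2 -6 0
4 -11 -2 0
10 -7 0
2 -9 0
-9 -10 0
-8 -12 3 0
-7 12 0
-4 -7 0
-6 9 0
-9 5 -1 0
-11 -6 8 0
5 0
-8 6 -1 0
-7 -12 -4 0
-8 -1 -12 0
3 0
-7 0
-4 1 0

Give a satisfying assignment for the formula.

y1=True  y2=True  y3=True  y4=False  y5=True  y6=False  y7=False  y8=False  y9=False  y10=True  y11=False  y12=True

(y1) is a unit clause, so y1 = True.
Unit propagation: (y5) forces y5 = True.
The clause (y3) is unit: y3 must be True.
The clause (~y7) is unit: y7 must be False.
y11 occurs only negated in the remaining clauses — set y11 = False.
Try y2 = True.
The remaining clauses are satisfied by y4 = False, y6 = False, y8 = False, y9 = False, y10 = True, y12 = True.
Every clause has at least one true literal under this assignment.
Check each clause:
  1. (~y12 | ~y3 | ~y9) — ~y9 is true.
  2. (y1 | ~y7 | ~y8) — ~y8 is true.
  3. (~y8 | ~y6 | ~y7) — ~y8 is true.
  4. (y1) — y1 is true.
  5. (~y2 | ~y7 | ~y6) — ~y7 is true.
  6. (~y11 | y4 | ~y2) — ~y11 is true.
  7. (~y7 | y10) — ~y7 is true.
  8. (~y9 | y2) — y2 is true.
  9. (~y9 | ~y10) — ~y9 is true.
  10. (~y12 | y3 | ~y8) — ~y8 is true.
  11. (y12 | ~y7) — ~y7 is true.
  12. (~y7 | ~y4) — ~y7 is true.
  13. (~y6 | y9) — ~y6 is true.
  14. (~y1 | ~y9 | y5) — y5 is true.
  15. (y8 | ~y6 | ~y11) — ~y6 is true.
  16. (y5) — y5 is true.
  17. (y6 | ~y8 | ~y1) — ~y8 is true.
  18. (~y12 | ~y7 | ~y4) — ~y7 is true.
  19. (~y12 | ~y8 | ~y1) — ~y8 is true.
  20. (y3) — y3 is true.
  21. (~y7) — ~y7 is true.
  22. (~y4 | y1) — y1 is true.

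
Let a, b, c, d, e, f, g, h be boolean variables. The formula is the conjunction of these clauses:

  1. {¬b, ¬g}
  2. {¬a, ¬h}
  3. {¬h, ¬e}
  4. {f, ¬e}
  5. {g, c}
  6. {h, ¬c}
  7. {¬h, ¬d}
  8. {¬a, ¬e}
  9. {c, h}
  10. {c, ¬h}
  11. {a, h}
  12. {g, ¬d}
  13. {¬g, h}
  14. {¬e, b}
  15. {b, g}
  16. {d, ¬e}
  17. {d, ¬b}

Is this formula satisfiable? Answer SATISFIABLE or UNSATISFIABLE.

e occurs only negated in the remaining clauses — set e = False.
f occurs only positively in the remaining clauses — set f = True.
Try a = False.
  then h is forced to True.
  then d is forced to False.
  then c is forced to True.
  then b is forced to False.
  then g is forced to True.
So a=False, b=False, c=True, d=False, e=False, f=True, g=True, h=True is a satisfying assignment.

SATISFIABLE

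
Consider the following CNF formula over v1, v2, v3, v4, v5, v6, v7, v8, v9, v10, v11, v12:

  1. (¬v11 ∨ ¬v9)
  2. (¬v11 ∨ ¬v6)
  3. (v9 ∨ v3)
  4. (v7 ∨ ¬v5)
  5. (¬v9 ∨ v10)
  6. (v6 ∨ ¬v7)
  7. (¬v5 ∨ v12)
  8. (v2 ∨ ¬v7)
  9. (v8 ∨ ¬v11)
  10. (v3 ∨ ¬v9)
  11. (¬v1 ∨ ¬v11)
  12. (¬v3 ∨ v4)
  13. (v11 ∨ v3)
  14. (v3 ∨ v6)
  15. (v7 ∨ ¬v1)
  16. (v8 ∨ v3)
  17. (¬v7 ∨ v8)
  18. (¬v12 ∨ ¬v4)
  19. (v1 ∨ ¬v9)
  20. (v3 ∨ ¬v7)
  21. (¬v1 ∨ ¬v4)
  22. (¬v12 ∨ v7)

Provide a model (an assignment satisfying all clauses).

v1=0, v2=1, v3=1, v4=1, v5=0, v6=0, v7=0, v8=1, v9=0, v10=0, v11=1, v12=0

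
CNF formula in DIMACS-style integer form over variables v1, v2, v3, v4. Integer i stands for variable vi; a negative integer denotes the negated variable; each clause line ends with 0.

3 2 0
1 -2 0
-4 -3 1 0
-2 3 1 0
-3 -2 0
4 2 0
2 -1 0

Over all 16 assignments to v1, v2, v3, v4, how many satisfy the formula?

2

Satisfying assignments:
  v1=T v2=T v3=F v4=F
  v1=T v2=T v3=F v4=T
Count: 2.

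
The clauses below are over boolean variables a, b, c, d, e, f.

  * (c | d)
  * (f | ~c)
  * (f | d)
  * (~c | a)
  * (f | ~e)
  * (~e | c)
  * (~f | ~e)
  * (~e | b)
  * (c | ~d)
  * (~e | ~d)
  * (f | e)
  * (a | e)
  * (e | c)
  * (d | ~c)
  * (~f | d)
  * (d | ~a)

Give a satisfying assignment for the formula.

a=T, b=T, c=T, d=T, e=F, f=T

b occurs only positively in the remaining clauses — set b = True.
Set a = True and propagate.
  then d is forced to True.
  then c is forced to True.
  then f is forced to True.
  then e is forced to False.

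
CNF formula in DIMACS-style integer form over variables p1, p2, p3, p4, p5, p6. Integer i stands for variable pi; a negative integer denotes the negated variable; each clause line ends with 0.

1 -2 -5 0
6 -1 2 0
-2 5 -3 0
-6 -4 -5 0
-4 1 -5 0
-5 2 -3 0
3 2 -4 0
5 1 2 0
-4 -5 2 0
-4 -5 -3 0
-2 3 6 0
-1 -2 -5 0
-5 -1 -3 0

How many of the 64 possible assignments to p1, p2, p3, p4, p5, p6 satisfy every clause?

Case analysis on p5 and p2:
  p5=T, p2=T: a clause becomes empty — 0.
  p5=T, p2=F: remaining (p1,p3,p4,p6) ∈ {(F,F,F,F); (F,F,F,T); (T,F,F,T)} — 3.
  p5=F, p2=T: remaining (p1,p3,p4,p6) ∈ {(F,F,F,T); (F,F,T,T); (T,F,F,T); (T,F,T,T)} — 4.
  p5=F, p2=F: remaining (p1,p3,p4,p6) ∈ {(T,F,F,T); (T,T,F,T); (T,T,T,T)} — 3.
Total: 0 + 3 + 4 + 3 = 10.

10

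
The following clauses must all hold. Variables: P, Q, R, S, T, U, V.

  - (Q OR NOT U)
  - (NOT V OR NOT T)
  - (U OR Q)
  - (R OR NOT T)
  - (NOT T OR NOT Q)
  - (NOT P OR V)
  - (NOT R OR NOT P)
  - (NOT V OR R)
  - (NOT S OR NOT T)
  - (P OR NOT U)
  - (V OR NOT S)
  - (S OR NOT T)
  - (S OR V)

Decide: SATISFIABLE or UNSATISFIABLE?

SATISFIABLE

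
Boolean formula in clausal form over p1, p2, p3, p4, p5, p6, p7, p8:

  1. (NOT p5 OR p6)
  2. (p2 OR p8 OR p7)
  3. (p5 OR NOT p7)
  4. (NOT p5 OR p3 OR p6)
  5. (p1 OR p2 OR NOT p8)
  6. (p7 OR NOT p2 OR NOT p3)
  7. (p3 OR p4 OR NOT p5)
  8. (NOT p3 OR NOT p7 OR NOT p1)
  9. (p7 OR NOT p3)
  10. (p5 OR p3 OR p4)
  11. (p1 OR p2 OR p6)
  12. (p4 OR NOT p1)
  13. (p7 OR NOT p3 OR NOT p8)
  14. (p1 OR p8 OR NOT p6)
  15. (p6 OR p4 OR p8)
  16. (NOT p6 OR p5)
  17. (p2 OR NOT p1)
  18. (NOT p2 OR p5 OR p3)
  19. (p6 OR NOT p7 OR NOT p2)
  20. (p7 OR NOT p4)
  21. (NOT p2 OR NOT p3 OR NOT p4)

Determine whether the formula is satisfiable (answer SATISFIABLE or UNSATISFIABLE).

SATISFIABLE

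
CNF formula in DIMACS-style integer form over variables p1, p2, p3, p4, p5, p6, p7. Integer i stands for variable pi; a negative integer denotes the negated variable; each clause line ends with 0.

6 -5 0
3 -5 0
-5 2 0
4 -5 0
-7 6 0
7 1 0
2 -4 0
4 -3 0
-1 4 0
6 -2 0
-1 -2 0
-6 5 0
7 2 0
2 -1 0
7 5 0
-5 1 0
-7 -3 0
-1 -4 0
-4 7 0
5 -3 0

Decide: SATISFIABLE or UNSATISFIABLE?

p5 = True:
  propagation gives p6=True, p3=True, p2=True, p4=True; an empty clause results — contradiction.
p5 = False:
  propagation gives p6=False, p7=False; an empty clause results — contradiction.
Every branch closes, so no satisfying assignment exists.

UNSATISFIABLE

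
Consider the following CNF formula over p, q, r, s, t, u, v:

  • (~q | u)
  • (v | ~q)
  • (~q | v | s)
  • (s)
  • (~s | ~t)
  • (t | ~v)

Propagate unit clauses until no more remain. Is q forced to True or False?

(s) stands alone — s = True.
(~t | ~s): since s = True, the clause reduces to (~t). t = False.
From (t | ~v) and t = False: v = False.
From (~q | v) and v = False: q = False.

False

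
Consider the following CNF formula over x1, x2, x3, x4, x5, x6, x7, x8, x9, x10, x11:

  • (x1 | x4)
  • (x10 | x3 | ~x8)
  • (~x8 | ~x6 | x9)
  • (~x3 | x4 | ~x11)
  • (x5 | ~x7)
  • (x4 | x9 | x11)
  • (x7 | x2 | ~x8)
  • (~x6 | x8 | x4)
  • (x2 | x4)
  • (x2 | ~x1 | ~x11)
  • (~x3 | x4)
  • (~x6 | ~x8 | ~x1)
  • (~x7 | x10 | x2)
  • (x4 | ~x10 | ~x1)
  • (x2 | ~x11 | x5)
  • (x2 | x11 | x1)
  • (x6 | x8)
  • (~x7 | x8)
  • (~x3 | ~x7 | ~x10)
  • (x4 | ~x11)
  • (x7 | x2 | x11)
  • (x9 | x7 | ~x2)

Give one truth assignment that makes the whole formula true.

Pure literal: x4 appears only positively; assign x4 = True.
Pure literal: x5 appears only positively; assign x5 = True.
Try x1 = False.
The remaining clauses are satisfied by x2 = True, x3 = False, x6 = False, x7 = True, x8 = True, x9 = False, x10 = True, x11 = False.
Every clause has at least one true literal under this assignment.

x1 = False  x2 = True  x3 = False  x4 = True  x5 = True  x6 = False  x7 = True  x8 = True  x9 = False  x10 = True  x11 = False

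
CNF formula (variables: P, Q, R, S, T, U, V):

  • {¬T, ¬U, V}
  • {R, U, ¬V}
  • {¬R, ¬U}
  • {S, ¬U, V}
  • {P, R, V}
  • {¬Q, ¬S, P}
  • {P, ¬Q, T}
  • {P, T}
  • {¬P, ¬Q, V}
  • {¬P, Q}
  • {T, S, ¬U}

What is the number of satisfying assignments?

16

Split on P, then U.
  P=1, U=1: remaining (Q,R,S,T,V) ∈ {(1,0,0,1,1); (1,0,1,0,1); (1,0,1,1,1)} — 3.
  P=1, U=0: remaining (Q,R,S,T,V) ∈ {(1,1,0,0,1); (1,1,0,1,1); (1,1,1,0,1); (1,1,1,1,1)} — 4.
  P=0, U=1: remaining (Q,R,S,T,V) ∈ {(0,0,0,1,1); (0,0,1,1,1); (1,0,0,1,1)} — 3.
  P=0, U=0: V free; 3 ways for (Q,R,S,T) × 2^1 = 6.
Total: 3 + 4 + 3 + 6 = 16.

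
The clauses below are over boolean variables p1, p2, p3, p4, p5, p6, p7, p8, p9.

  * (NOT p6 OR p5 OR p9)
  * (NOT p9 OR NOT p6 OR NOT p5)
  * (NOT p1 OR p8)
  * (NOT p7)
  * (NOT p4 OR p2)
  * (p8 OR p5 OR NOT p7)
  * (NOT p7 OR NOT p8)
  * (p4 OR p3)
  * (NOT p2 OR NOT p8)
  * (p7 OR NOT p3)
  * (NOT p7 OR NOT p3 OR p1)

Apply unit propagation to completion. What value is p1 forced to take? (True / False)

False

(NOT p7) is a unit clause: p7 = False.
(NOT p3 OR p7): since p7 = False, the clause reduces to (NOT p3). p3 = False.
From (p4 OR p3) and p3 = False: p4 = True.
From (p2 OR NOT p4) and p4 = True: p2 = True.
(NOT p8 OR NOT p2): since p2 = True, the clause reduces to (NOT p8). p8 = False.
In (p8 OR NOT p1), p8 is now false; NOT p1 must hold, so p1 = False.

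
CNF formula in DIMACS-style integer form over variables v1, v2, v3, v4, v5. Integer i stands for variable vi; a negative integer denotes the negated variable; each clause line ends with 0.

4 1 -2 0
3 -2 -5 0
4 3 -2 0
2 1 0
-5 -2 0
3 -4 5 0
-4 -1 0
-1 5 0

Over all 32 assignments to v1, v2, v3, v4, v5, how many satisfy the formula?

3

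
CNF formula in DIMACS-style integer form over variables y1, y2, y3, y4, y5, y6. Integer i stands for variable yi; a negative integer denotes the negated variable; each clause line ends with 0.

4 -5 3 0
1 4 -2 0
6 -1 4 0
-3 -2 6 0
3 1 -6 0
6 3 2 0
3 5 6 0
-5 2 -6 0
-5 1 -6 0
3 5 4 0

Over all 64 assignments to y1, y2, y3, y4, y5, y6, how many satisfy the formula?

20

Case analysis on y6 and y3:
  y6=1, y3=1: 9 of the 16 assignments to (y1,y2,y4,y5) work.
  y6=1, y3=0: remaining (y1,y2,y4,y5) ∈ {(1,0,1,0); (1,1,1,0); (1,1,1,1)} — 3.
  y6=0, y3=1: y5 free; 3 ways for (y1,y2,y4) × 2^1 = 6.
  y6=0, y3=0: remaining (y1,y2,y4,y5) ∈ {(0,1,1,1); (1,1,1,1)} — 2.
Total: 9 + 3 + 6 + 2 = 20.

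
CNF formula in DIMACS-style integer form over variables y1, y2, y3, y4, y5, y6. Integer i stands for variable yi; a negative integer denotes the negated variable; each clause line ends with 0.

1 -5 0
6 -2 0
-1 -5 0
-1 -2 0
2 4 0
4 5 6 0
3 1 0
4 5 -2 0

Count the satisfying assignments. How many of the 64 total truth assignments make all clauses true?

7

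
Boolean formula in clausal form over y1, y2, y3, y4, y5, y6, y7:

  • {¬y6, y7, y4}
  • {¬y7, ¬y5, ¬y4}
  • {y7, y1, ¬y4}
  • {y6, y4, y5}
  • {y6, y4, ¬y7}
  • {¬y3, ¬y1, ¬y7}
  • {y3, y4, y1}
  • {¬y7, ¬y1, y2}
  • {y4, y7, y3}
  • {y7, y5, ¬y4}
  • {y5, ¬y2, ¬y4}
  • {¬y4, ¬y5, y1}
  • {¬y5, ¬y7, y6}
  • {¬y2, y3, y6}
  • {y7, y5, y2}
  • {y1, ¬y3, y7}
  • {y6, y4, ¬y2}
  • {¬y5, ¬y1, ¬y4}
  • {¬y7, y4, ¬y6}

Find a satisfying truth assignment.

y1 = False, y2 = False, y3 = True, y4 = True, y5 = False, y6 = True, y7 = True

Set y1 = False and propagate.
Set y2 = False and propagate.
For the remaining variables, y3 = True, y4 = True, y5 = False, y6 = True, y7 = True works.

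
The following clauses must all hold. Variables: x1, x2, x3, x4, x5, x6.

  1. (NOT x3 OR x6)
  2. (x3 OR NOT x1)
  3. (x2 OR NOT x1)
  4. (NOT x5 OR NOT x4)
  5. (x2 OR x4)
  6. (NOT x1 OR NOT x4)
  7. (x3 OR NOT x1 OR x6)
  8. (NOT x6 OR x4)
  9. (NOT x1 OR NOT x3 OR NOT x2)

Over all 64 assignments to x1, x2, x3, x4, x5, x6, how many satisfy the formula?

Satisfying assignments:
  x1=F x2=F x3=F x4=T x5=F x6=F
  x1=F x2=F x3=F x4=T x5=F x6=T
  x1=F x2=F x3=T x4=T x5=F x6=T
  x1=F x2=T x3=F x4=F x5=F x6=F
  x1=F x2=T x3=F x4=F x5=T x6=F
  x1=F x2=T x3=F x4=T x5=F x6=F
  x1=F x2=T x3=F x4=T x5=F x6=T
  x1=F x2=T x3=T x4=T x5=F x6=T
That's 8 in total.

8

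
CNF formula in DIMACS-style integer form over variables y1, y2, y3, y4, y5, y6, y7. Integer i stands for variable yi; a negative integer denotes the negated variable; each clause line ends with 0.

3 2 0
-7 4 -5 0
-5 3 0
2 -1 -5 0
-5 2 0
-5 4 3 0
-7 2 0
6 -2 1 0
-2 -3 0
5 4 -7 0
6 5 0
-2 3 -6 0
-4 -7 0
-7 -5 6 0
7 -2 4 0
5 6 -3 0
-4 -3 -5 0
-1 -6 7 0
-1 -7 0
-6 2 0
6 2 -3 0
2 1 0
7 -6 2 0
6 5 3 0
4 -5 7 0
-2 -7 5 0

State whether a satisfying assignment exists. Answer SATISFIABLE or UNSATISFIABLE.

y2 = True:
  propagation gives y3=False, y5=False, y6=True; an empty clause results — contradiction.
y2 = False:
  propagation gives y3=True, y5=False, y7=False, y6=True; an empty clause results — contradiction.
Every branch closes, so no satisfying assignment exists.

UNSATISFIABLE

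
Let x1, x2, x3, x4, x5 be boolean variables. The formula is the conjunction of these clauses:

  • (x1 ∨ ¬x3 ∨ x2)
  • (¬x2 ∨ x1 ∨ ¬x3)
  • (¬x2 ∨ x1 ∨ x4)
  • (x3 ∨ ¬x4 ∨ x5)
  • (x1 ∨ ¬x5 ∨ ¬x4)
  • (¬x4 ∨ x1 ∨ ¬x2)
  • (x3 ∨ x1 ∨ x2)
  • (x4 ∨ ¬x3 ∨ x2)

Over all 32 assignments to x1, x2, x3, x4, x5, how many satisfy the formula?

Split on x1, then x2.
  x1=1, x2=1: 7 of the 8 assignments to (x3,x4,x5) work.
  x1=1, x2=0: 5 of the 8 assignments to (x3,x4,x5) work.
  x1=0, x2=1: a clause becomes empty — 0.
  x1=0, x2=0: a clause becomes empty — 0.
Total: 7 + 5 + 0 + 0 = 12.

12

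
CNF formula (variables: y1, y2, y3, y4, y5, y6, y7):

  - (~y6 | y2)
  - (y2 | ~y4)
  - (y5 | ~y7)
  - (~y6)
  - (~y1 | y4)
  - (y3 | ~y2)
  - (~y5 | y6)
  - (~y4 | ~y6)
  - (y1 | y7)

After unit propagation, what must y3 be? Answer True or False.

True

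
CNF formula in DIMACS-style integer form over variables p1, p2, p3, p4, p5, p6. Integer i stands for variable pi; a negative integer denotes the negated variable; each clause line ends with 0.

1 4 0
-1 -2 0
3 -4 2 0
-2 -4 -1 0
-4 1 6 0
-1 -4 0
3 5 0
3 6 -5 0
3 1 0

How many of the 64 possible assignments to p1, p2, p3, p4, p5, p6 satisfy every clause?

9

Split on p1, then p4.
  p1=1, p4=1: a clause becomes empty — 0.
  p1=1, p4=0: 5 of the 16 assignments to (p2,p3,p5,p6) work.
  p1=0, p4=1: remaining (p2,p3,p5,p6) ∈ {(0,1,0,1); (0,1,1,1); (1,1,0,1); (1,1,1,1)} — 4.
  p1=0, p4=0: a clause becomes empty — 0.
Total: 0 + 5 + 4 + 0 = 9.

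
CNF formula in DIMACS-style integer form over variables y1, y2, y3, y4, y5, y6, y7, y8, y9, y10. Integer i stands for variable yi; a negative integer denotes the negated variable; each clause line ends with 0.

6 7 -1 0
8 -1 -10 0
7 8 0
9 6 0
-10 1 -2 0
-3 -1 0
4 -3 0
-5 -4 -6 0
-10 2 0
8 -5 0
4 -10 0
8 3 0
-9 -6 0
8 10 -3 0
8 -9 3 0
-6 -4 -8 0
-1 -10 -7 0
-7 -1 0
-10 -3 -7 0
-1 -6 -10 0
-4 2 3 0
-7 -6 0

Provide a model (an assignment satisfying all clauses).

y1 = F, y2 = T, y3 = T, y4 = T, y5 = T, y6 = F, y7 = T, y8 = T, y9 = T, y10 = F

Set y1 = False and propagate.
Try y2 = True.
  then y10 is forced to False.
For the remaining variables, y3 = True, y4 = True, y5 = True, y6 = False, y7 = True, y8 = True, y9 = True works.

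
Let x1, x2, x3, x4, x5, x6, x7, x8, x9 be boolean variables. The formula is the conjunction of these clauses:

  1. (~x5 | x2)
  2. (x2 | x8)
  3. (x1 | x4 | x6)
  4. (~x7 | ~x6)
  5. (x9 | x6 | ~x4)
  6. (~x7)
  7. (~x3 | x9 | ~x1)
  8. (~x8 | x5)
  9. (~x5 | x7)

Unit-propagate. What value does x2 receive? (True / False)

True

(~x7) is a unit clause: x7 = False.
In (~x5 | x7), x7 is now false; ~x5 must hold, so x5 = False.
(~x8 | x5) with x5 = False leaves only ~x8, so x8 = False.
(x2 | x8) with x8 = False leaves only x2, so x2 = True.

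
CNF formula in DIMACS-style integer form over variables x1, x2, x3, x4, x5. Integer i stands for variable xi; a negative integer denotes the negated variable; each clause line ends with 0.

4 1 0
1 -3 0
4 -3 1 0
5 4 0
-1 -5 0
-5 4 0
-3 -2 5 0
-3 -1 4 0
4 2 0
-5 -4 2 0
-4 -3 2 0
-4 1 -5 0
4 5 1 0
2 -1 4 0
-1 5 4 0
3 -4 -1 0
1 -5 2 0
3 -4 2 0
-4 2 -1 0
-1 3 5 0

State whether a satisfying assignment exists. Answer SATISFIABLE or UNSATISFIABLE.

Try x1 = False.
  then x4 is forced to True.
  then x3 is forced to False.
  then x5 is forced to False.
  then x2 is forced to True.
So x1=F, x2=T, x3=F, x4=T, x5=F is a satisfying assignment.

SATISFIABLE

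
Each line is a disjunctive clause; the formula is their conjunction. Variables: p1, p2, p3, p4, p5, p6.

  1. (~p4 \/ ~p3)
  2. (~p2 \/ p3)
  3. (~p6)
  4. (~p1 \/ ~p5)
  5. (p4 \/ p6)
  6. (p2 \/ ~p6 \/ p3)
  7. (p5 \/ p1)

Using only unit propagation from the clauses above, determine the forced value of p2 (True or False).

(~p6) stands alone — p6 = False.
From (p4 \/ p6) and p6 = False: p4 = True.
From (~p3 \/ ~p4) and p4 = True: p3 = False.
In (~p2 \/ p3), p3 is now false; ~p2 must hold, so p2 = False.

False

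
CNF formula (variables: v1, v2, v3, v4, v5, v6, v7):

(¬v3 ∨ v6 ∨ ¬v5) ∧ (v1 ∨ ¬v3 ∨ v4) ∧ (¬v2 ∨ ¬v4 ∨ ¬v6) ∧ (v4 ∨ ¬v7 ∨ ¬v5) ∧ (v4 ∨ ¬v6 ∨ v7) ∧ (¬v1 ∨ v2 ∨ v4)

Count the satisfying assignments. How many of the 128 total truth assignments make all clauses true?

55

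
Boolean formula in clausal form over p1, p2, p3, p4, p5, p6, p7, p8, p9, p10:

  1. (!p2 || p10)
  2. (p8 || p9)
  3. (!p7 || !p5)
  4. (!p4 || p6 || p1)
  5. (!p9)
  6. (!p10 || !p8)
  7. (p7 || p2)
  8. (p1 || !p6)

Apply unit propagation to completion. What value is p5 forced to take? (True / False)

(!p9) stands alone — p9 = False.
In (p8 || p9), p9 is now false; p8 must hold, so p8 = True.
From (!p10 || !p8) and p8 = True: p10 = False.
In (p10 || !p2), p10 is now false; !p2 must hold, so p2 = False.
(p2 || p7) with p2 = False leaves only p7, so p7 = True.
In (!p5 || !p7), !p7 is now false; !p5 must hold, so p5 = False.

False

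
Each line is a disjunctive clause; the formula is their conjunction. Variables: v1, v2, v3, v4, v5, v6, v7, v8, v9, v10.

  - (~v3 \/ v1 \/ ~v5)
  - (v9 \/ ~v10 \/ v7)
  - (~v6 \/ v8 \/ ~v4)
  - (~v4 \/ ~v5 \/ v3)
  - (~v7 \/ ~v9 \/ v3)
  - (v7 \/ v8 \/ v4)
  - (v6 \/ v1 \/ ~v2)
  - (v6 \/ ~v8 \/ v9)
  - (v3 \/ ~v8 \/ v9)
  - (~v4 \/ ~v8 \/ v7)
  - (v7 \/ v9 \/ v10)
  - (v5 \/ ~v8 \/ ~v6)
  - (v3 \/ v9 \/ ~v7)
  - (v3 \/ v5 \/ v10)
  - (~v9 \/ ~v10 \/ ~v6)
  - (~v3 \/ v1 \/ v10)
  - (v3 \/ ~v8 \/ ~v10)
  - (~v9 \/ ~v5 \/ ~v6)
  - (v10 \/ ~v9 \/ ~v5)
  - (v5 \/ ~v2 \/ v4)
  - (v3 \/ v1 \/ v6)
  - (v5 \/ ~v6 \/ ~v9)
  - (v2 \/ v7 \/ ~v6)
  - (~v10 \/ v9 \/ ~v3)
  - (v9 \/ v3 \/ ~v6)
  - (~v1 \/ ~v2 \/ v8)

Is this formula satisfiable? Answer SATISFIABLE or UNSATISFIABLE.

SATISFIABLE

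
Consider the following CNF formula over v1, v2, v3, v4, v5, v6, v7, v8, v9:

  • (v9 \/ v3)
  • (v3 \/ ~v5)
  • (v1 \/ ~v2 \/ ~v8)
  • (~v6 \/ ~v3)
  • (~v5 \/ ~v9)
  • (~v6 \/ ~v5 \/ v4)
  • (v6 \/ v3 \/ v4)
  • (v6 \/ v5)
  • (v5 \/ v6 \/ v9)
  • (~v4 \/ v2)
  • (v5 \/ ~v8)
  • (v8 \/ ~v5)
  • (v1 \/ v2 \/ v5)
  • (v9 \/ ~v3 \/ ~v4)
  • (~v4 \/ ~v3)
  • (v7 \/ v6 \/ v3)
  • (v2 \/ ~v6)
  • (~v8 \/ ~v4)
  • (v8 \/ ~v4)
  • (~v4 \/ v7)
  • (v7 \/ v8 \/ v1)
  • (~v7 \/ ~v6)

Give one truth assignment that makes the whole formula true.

v1=True, v2=True, v3=True, v4=False, v5=True, v6=False, v7=False, v8=True, v9=False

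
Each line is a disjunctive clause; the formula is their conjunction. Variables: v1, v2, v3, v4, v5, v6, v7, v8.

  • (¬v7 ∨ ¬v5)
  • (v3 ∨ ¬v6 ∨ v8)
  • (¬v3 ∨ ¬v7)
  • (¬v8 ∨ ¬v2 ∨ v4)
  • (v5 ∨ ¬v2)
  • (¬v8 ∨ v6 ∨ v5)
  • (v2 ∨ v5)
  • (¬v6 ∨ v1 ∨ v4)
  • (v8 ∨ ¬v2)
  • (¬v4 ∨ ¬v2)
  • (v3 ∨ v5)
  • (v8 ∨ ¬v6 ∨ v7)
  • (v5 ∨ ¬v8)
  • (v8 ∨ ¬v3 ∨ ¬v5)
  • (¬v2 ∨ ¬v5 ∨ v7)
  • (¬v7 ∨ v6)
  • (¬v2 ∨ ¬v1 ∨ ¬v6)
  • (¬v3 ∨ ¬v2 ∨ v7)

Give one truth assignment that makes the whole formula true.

Set v1 = False and propagate.
Try v2 = False.
  then v5 is forced to True.
  then v7 is forced to False.
Set v3 = True and propagate.
  then v8 is forced to True.
For the remaining variables, v4 = True, v6 = True works.
Every clause has at least one true literal under this assignment.
Check each clause:
  1. (¬v7 ∨ ¬v5) — ¬v7 is true.
  2. (¬v6 ∨ v3 ∨ v8) — v8 is true.
  3. (¬v7 ∨ ¬v3) — ¬v7 is true.
  4. (¬v2 ∨ ¬v8 ∨ v4) — v4 is true.
  5. (¬v2 ∨ v5) — v5 is true.
  6. (v5 ∨ ¬v8 ∨ v6) — v5 is true.
  7. (v5 ∨ v2) — v5 is true.
  8. (v1 ∨ v4 ∨ ¬v6) — v4 is true.
  9. (¬v2 ∨ v8) — v8 is true.
  10. (¬v4 ∨ ¬v2) — ¬v2 is true.
  11. (v3 ∨ v5) — v3 is true.
  12. (¬v6 ∨ v8 ∨ v7) — v8 is true.
  13. (v5 ∨ ¬v8) — v5 is true.
  14. (v8 ∨ ¬v5 ∨ ¬v3) — v8 is true.
  15. (v7 ∨ ¬v2 ∨ ¬v5) — ¬v2 is true.
  16. (¬v7 ∨ v6) — ¬v7 is true.
  17. (¬v1 ∨ ¬v6 ∨ ¬v2) — ¬v1 is true.
  18. (¬v3 ∨ ¬v2 ∨ v7) — ¬v2 is true.

v1 = 0  v2 = 0  v3 = 1  v4 = 1  v5 = 1  v6 = 1  v7 = 0  v8 = 1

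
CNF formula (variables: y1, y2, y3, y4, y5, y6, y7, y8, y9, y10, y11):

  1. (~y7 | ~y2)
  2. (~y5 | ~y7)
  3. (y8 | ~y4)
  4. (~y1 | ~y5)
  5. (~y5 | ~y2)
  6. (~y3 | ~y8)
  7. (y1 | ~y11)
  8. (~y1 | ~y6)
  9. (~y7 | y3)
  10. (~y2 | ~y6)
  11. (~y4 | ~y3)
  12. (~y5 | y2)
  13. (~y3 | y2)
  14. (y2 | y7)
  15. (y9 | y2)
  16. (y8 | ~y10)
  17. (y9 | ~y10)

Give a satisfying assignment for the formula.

y1 = False, y2 = True, y3 = False, y4 = True, y5 = False, y6 = False, y7 = False, y8 = True, y9 = True, y10 = True, y11 = False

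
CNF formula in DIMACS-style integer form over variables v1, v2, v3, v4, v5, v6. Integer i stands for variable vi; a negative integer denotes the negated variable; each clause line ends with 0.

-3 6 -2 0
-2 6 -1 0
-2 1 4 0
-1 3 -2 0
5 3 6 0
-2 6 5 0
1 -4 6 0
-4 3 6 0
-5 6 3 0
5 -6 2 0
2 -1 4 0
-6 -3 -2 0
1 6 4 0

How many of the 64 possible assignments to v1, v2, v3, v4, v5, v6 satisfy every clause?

Split on v6, then v2.
  v6=T, v2=T: remaining (v1,v3,v4,v5) ∈ {(F,F,T,F); (F,F,T,T)} — 2.
  v6=T, v2=F: v3 free; 3 ways for (v1,v4,v5) × 2^1 = 6.
  v6=F, v2=T: a clause becomes empty — 0.
  v6=F, v2=F: remaining (v1,v3,v4,v5) ∈ {(T,T,T,F); (T,T,T,T)} — 2.
Total: 2 + 6 + 0 + 2 = 10.

10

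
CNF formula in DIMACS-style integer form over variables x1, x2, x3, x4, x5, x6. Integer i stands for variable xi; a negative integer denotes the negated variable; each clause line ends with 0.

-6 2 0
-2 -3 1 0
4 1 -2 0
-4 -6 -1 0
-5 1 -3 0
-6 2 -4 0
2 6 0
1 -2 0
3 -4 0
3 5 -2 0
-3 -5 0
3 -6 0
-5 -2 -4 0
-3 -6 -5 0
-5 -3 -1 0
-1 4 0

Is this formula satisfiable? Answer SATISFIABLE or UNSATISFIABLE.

SATISFIABLE

Set x1 = True and propagate.
  then x4 is forced to True.
  then x6 is forced to False.
  then x2 is forced to True.
  then x3 is forced to True.
  then x5 is forced to False.
So x1=T, x2=T, x3=T, x4=T, x5=F, x6=F is a satisfying assignment.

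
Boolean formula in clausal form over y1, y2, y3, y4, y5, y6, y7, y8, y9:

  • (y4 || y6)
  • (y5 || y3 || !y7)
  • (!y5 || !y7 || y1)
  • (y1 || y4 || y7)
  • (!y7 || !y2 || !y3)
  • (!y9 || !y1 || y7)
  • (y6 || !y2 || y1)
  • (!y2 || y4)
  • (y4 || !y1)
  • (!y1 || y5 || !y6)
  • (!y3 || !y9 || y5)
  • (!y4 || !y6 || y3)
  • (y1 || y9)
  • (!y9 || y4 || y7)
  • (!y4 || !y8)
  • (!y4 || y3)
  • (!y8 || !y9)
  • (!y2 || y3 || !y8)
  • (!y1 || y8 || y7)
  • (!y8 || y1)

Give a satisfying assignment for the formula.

y1 = T, y2 = F, y3 = T, y4 = T, y5 = T, y6 = F, y7 = T, y8 = F, y9 = T

Pure literal: y2 appears only negated; assign y2 = False.
Try y1 = True.
  then y4 is forced to True.
  then y8 is forced to False.
  then y3 is forced to True.
  then y7 is forced to True.
Branch on y5: take y5 = True.
y6, y9 are now unconstrained; take y6 = False, y9 = True.
Every clause has at least one true literal under this assignment.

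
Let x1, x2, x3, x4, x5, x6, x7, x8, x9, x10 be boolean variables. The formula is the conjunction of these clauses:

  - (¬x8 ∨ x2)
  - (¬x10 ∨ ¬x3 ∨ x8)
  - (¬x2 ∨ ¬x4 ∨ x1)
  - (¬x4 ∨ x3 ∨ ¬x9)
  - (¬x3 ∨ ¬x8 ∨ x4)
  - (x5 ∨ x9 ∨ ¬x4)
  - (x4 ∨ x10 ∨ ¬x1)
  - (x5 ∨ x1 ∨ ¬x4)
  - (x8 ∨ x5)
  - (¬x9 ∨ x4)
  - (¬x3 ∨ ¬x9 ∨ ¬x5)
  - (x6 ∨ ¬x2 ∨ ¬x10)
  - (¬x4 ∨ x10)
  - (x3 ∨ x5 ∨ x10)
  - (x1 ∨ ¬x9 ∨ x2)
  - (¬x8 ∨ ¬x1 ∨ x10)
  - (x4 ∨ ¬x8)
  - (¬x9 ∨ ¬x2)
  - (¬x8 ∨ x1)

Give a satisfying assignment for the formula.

x1=0  x2=0  x3=1  x4=0  x5=1  x6=0  x7=1  x8=0  x9=0  x10=0

Set x1 = False and propagate.
  then x8 is forced to False.
  then x5 is forced to True.
The remaining clauses are satisfied by x2 = False, x3 = True, x4 = False, x6 = False, x7 = True, x9 = False, x10 = False.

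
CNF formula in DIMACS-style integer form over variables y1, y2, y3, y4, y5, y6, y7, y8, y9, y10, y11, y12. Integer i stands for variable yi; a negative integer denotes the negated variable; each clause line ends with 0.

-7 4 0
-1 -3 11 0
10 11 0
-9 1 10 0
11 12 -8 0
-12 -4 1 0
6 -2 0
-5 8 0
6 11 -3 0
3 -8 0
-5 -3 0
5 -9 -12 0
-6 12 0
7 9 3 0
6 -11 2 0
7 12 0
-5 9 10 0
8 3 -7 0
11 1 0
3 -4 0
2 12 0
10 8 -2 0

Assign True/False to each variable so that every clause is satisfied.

Set y1 = True and propagate.
Branch on y2: take y2 = False.
  then y12 is forced to True.
For the remaining variables, y3 = True, y4 = True, y5 = False, y6 = True, y7 = True, y8 = False, y9 = False, y10 = False, y11 = True works.
Every clause has at least one true literal under this assignment.

y1=1  y2=0  y3=1  y4=1  y5=0  y6=1  y7=1  y8=0  y9=0  y10=0  y11=1  y12=1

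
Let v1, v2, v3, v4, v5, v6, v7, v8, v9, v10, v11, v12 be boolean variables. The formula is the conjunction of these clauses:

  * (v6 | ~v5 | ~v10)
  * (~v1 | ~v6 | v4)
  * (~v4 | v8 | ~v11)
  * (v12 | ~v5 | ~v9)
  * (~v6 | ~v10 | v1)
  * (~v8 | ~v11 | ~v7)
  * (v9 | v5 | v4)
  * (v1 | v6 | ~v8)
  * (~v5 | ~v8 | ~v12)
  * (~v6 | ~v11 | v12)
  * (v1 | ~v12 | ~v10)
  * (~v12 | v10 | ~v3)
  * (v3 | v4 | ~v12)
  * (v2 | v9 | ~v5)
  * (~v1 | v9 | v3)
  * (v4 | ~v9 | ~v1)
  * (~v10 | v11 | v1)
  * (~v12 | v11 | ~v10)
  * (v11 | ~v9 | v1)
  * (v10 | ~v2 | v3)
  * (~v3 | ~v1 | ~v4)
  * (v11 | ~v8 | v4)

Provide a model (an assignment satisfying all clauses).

v1 = 1  v2 = 1  v3 = 0  v4 = 1  v5 = 0  v6 = 0  v7 = 0  v8 = 1  v9 = 1  v10 = 1  v11 = 1  v12 = 1

Pure literal: v7 appears only negated; assign v7 = False.
Branch on v1: take v1 = True.
The remaining clauses are satisfied by v2 = True, v3 = False, v4 = True, v5 = False, v6 = False, v8 = True, v9 = True, v10 = True, v11 = True, v12 = True.
Every clause has at least one true literal under this assignment.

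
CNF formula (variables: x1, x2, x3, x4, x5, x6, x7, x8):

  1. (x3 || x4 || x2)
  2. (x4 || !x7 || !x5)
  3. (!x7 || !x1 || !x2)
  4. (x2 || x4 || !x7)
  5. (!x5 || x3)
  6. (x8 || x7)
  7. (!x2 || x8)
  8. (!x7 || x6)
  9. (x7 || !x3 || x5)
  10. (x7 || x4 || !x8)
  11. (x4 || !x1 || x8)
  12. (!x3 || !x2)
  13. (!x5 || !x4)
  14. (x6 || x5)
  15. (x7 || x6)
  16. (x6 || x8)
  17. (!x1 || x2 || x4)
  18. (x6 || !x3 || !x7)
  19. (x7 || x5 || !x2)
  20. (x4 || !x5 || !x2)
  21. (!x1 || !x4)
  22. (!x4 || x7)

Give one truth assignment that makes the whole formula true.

x1=False  x2=False  x3=True  x4=True  x5=False  x6=True  x7=True  x8=True

x1 occurs only negated in the remaining clauses — set x1 = False.
Pure literal: x6 appears only positively; assign x6 = True.
Set x2 = False and propagate.
The remaining clauses are satisfied by x3 = True, x4 = True, x5 = False, x7 = True, x8 = True.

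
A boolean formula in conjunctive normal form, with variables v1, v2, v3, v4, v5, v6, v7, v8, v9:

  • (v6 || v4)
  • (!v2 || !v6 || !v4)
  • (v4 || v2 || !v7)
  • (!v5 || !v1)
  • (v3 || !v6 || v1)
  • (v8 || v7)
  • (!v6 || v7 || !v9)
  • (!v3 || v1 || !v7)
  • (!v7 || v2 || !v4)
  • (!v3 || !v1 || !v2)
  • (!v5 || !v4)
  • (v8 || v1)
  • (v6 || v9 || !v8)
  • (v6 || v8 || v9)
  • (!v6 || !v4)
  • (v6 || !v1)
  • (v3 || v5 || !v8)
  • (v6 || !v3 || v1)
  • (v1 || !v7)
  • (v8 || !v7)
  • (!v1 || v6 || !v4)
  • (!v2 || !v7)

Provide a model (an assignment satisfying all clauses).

v1=0, v2=1, v3=1, v4=0, v5=0, v6=1, v7=0, v8=1, v9=0

Try v1 = False.
  then v8 is forced to True.
  then v7 is forced to False.
Set v2 = True and propagate.
For the remaining variables, v3 = True, v4 = False, v5 = False, v6 = True, v9 = False works.
Check each clause:
  1. (v6 || v4) — v6 is true.
  2. (!v2 || !v4 || !v6) — !v4 is true.
  3. (v2 || !v7 || v4) — !v7 is true.
  4. (!v1 || !v5) — !v5 is true.
  5. (v1 || !v6 || v3) — v3 is true.
  6. (v7 || v8) — v8 is true.
  7. (!v6 || v7 || !v9) — !v9 is true.
  8. (!v7 || v1 || !v3) — !v7 is true.
  9. (!v7 || v2 || !v4) — !v7 is true.
  10. (!v2 || !v3 || !v1) — !v1 is true.
  11. (!v5 || !v4) — !v5 is true.
  12. (v1 || v8) — v8 is true.
  13. (v6 || v9 || !v8) — v6 is true.
  14. (v6 || v9 || v8) — v8 is true.
  15. (!v6 || !v4) — !v4 is true.
  16. (!v1 || v6) — v6 is true.
  17. (!v8 || v5 || v3) — v3 is true.
  18. (!v3 || v6 || v1) — v6 is true.
  19. (v1 || !v7) — !v7 is true.
  20. (v8 || !v7) — v8 is true.
  21. (!v4 || v6 || !v1) — !v4 is true.
  22. (!v7 || !v2) — !v7 is true.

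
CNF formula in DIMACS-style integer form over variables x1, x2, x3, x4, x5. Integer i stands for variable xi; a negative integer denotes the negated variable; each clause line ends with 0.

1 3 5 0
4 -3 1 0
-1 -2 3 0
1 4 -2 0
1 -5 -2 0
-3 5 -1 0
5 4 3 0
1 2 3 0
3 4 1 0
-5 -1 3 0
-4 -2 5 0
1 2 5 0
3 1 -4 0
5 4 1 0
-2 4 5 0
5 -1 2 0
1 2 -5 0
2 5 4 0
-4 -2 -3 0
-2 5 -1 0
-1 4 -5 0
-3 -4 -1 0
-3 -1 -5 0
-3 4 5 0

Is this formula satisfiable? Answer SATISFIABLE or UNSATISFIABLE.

UNSATISFIABLE

x1 = True:
  x5 = True:
    propagation gives x3=True; an empty clause results — contradiction.
  x5 = False:
    propagation gives x3=False, x2=False; an empty clause results — contradiction.
x1 = False:
  x4 = True:
    propagation gives x3=True, x2=False, x5=True; an empty clause results — contradiction.
  x4 = False:
    propagation gives x3=False; an empty clause results — contradiction.
Every branch closes, so no satisfying assignment exists.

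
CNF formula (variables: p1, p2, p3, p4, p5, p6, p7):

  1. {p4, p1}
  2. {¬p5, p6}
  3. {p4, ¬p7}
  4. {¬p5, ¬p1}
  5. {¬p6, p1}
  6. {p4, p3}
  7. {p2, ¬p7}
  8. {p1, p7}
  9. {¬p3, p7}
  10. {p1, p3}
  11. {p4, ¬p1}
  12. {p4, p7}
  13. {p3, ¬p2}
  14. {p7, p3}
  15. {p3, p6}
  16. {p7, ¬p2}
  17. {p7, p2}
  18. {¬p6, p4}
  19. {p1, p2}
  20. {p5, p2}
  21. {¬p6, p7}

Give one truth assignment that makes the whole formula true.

Pure literal: p4 appears only positively; assign p4 = True.
Set p1 = False and propagate.
  then p6 is forced to False.
  then p5 is forced to False.
  then p7 is forced to True.
  then p2 is forced to True.
  then p3 is forced to True.
Every clause has at least one true literal under this assignment.

p1=False, p2=True, p3=True, p4=True, p5=False, p6=False, p7=True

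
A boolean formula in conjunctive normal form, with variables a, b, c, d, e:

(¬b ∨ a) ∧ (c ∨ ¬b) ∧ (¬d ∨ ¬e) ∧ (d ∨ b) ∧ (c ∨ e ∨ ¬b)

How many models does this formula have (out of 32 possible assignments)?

7

Satisfying assignments:
  a=0 b=0 c=0 d=1 e=0
  a=0 b=0 c=1 d=1 e=0
  a=1 b=0 c=0 d=1 e=0
  a=1 b=0 c=1 d=1 e=0
  a=1 b=1 c=1 d=0 e=0
  a=1 b=1 c=1 d=0 e=1
  a=1 b=1 c=1 d=1 e=0
That's 7 in total.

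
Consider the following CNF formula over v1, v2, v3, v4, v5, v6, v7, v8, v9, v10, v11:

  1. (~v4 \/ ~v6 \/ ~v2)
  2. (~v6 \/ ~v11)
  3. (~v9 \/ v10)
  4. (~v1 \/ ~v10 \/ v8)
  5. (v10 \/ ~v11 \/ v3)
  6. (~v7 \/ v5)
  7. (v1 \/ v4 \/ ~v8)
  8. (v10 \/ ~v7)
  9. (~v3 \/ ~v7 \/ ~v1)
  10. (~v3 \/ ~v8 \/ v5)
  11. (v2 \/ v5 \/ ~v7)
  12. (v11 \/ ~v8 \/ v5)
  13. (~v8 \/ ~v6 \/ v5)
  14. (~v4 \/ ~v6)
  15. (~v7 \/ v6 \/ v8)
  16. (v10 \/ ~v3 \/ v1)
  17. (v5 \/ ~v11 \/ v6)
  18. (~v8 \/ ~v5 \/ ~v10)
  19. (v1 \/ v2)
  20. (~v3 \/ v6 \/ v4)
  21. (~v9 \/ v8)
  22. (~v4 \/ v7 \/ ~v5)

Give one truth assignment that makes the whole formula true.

v1=1, v2=0, v3=0, v4=0, v5=0, v6=1, v7=0, v8=0, v9=0, v10=0, v11=0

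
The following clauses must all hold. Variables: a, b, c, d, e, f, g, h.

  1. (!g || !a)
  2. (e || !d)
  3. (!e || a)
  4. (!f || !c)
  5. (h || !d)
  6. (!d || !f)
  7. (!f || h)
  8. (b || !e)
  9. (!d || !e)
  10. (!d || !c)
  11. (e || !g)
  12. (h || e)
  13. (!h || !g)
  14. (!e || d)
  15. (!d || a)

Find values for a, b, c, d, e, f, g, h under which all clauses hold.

Pure literal: b appears only positively; assign b = True.
Pure literal: c appears only negated; assign c = False.
Branch on a: take a = False.
  then e is forced to False.
  then d is forced to False.
  then g is forced to False.
  then h is forced to True.
f is now unconstrained; take f = False.
Check each clause:
  1. (!a || !g) — !g is true.
  2. (!d || e) — !d is true.
  3. (!e || a) — !e is true.
  4. (!c || !f) — !f is true.
  5. (!d || h) — h is true.
  6. (!d || !f) — !f is true.
  7. (h || !f) — h is true.
  8. (!e || b) — b is true.
  9. (!d || !e) — !e is true.
  10. (!c || !d) — !d is true.
  11. (!g || e) — !g is true.
  12. (h || e) — h is true.
  13. (!g || !h) — !g is true.
  14. (d || !e) — !e is true.
  15. (!d || a) — !d is true.

a=False, b=True, c=False, d=False, e=False, f=False, g=False, h=True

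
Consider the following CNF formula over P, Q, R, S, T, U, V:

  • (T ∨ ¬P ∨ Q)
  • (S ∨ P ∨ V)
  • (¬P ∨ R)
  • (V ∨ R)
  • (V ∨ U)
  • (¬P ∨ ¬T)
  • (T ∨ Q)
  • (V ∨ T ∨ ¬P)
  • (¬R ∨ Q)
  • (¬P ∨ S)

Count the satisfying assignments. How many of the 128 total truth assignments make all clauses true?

Split on P, then T.
  P=T, T=T: a clause becomes empty — 0.
  P=T, T=F: remaining (Q,R,S,U,V) ∈ {(T,T,T,F,T); (T,T,T,T,T)} — 2.
  P=F, T=T: 13 of the 32 assignments to (Q,R,S,U,V) work.
  P=F, T=F: 9 of the 32 assignments to (Q,R,S,U,V) work.
Total: 0 + 2 + 13 + 9 = 24.

24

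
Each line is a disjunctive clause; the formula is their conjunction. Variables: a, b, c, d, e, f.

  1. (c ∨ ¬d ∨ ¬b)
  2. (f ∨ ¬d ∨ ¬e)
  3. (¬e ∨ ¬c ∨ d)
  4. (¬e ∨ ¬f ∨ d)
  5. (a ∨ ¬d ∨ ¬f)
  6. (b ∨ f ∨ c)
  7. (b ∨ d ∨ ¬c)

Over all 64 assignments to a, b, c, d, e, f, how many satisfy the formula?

Split on d, then c.
  d=1, c=1: b free; 4 ways for (a,e,f) × 2^1 = 8.
  d=1, c=0: remaining (a,b,e,f) ∈ {(1,0,0,1); (1,0,1,1)} — 2.
  d=0, c=1: remaining (a,b,e,f) ∈ {(0,1,0,0); (0,1,0,1); (1,1,0,0); (1,1,0,1)} — 4.
  d=0, c=0: a free; 4 ways for (b,e,f) × 2^1 = 8.
Total: 8 + 2 + 4 + 8 = 22.

22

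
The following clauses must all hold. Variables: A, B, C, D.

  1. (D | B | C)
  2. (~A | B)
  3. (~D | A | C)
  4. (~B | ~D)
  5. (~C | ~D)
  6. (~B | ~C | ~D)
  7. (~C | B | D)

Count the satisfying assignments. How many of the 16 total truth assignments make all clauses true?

4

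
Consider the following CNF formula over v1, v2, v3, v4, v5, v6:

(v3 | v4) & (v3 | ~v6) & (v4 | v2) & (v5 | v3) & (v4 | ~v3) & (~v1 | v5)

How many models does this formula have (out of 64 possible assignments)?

16

Case analysis on v3 and v4:
  v3=1, v4=1: v2, v6 free; 3 ways for (v1,v5) × 2^2 = 12.
  v3=1, v4=0: a clause becomes empty — 0.
  v3=0, v4=1: remaining (v1,v2,v5,v6) ∈ {(0,0,1,0); (0,1,1,0); (1,0,1,0); (1,1,1,0)} — 4.
  v3=0, v4=0: a clause becomes empty — 0.
Total: 12 + 0 + 4 + 0 = 16.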